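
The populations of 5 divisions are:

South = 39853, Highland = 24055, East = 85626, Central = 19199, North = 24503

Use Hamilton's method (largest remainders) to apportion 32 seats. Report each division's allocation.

South: 7, Highland: 4, East: 14, Central: 3, North: 4

The standard divisor is 193236/32 ≈ 6038.625.
Standard quotas: South 6.5997, Highland 3.9835, East 14.1797, Central 3.1794, North 4.0577.
Lower quotas: South 6, Highland 3, East 14, Central 3, North 4 (sum 30, leaving 2 seats).
Remainders in descending order: Highland 0.9835, South 0.5997, East 0.1797, Central 0.1794, North 0.0577.
The surplus seats go to Highland, South.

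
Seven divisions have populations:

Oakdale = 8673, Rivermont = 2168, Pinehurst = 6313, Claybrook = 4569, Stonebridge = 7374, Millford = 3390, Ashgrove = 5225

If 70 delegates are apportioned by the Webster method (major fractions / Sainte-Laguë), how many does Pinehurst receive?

Standard divisor 37712/70 ≈ 538.743; standard quotas: Oakdale 16.099, Rivermont 4.024, Pinehurst 11.718, Claybrook 8.481, Stonebridge 13.687, Millford 6.292, Ashgrove 9.699.
Rounding to the nearest integer gives Oakdale 16, Rivermont 4, Pinehurst 12, Claybrook 8, Stonebridge 14, Millford 6, Ashgrove 10 — total 70, matching the house size, so no adjustment is needed.
Pinehurst receives 12.

12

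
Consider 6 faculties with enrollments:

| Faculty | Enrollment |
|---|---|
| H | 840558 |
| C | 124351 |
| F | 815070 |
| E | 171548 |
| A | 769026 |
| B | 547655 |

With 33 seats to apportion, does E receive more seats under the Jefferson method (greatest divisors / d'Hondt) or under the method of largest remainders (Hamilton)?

Jefferson: H 9, C 1, F 8, E 1, A 8, B 6.
Hamilton: H 8, C 1, F 8, E 2, A 8, B 6.
E gets 1 under Jefferson and 2 under Hamilton.

Hamilton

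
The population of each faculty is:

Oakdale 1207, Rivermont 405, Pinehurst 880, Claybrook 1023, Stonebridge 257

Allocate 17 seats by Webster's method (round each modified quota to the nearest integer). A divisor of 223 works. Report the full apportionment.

Oakdale=5, Rivermont=2, Pinehurst=4, Claybrook=5, Stonebridge=1

With modified divisor 223: modified quotas Oakdale 5.413, Rivermont 1.816, Pinehurst 3.946, Claybrook 4.587, Stonebridge 1.152.
Rounding to the nearest integer: Oakdale 5, Rivermont 2, Pinehurst 4, Claybrook 5, Stonebridge 1 (total 17).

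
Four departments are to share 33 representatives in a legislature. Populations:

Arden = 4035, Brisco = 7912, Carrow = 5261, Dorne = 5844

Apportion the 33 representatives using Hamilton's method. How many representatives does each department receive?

Arden: 6; Brisco: 11; Carrow: 8; Dorne: 8

Standard divisor: 23052 ÷ 33 ≈ 698.545.
Standard quotas: Arden 5.7763, Brisco 11.3264, Carrow 7.5314, Dorne 8.3660.
Lower quotas: Arden 5, Brisco 11, Carrow 7, Dorne 8 (sum 31, leaving 2 seats).
Remainders in descending order: Arden 0.7763, Carrow 0.5314, Dorne 0.3660, Brisco 0.3264.
The surplus seats go to Arden, Carrow.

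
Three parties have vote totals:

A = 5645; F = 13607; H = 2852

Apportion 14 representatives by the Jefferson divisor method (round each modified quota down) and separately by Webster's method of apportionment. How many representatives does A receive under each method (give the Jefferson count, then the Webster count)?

Jefferson: A 3, F 9, H 2.
Webster: A 4, F 8, H 2.
A gets 3 under Jefferson and 4 under Webster.

3 and 4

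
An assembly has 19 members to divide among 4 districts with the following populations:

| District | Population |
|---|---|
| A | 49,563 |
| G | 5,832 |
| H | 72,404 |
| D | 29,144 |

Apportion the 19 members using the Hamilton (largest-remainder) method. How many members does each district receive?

Total 156943; standard divisor 156943/19 ≈ 8260.158.
Standard quotas: A 6.0002, G 0.7060, H 8.7654, D 3.5283.
Lower quotas: A 6, G 0, H 8, D 3 (sum 17, leaving 2 seats).
Remainders in descending order: H 0.7654, G 0.7060, D 0.5283, A 0.0002.
The surplus seats go to H, G.

A 6, G 1, H 9, D 3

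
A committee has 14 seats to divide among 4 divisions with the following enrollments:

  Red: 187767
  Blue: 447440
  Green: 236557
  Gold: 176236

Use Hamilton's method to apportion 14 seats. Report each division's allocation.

Red: 3, Blue: 6, Green: 3, Gold: 2

The standard divisor is 1048000/14 ≈ 74857.143.
Standard quotas: Red 2.5083, Blue 5.9773, Green 3.1601, Gold 2.3543.
Lower quotas: Red 2, Blue 5, Green 3, Gold 2 (sum 12, leaving 2 seats).
Remainders in descending order: Blue 0.9773, Red 0.5083, Gold 0.3543, Green 0.1601.
The surplus seats go to Blue, Red.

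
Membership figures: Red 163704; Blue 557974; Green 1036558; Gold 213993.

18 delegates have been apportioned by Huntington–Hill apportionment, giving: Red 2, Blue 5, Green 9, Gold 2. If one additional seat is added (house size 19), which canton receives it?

Green

Priority for the next seat is population ÷ (√(s·(s+1))).
Priorities: Red 66831.878, Blue 101871.649, Green 109262.807, Gold 87362.276.
Highest priority: Green.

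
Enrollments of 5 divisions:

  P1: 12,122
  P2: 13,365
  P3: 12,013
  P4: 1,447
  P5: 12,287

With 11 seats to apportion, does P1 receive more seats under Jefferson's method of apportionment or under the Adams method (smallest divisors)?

Jefferson

Jefferson: P1 3, P2 3, P3 2, P4 0, P5 3.
Adams: P1 2, P2 3, P3 2, P4 1, P5 3.
P1 gets 3 under Jefferson and 2 under Adams.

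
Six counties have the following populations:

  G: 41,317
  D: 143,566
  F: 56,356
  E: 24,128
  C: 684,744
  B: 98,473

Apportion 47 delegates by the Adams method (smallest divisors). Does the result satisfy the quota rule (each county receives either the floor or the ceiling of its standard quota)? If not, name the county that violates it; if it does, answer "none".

C

Standard quotas: G 1.852, D 6.435, F 2.526, E 1.081, C 30.692, B 4.414.
Adams allocation: G 2, D 6, F 3, E 2, C 29, B 5.
C has quota 30.692 (lower 30, upper 31) but receives 29 — outside the quota interval.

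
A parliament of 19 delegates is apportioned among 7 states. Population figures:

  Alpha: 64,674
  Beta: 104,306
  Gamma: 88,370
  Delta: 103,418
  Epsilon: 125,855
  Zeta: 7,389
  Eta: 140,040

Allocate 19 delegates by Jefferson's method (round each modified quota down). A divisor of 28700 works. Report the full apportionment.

With modified divisor 28700: modified quotas Alpha 2.253, Beta 3.634, Gamma 3.079, Delta 3.603, Epsilon 4.385, Zeta 0.257, Eta 4.879.
Rounding down: Alpha 2, Beta 3, Gamma 3, Delta 3, Epsilon 4, Zeta 0, Eta 4 (total 19).

Alpha 2, Beta 3, Gamma 3, Delta 3, Epsilon 4, Zeta 0, Eta 4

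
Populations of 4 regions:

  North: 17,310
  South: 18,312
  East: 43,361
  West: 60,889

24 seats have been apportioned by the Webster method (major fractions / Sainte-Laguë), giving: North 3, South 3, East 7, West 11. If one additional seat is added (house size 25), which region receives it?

Priority for the next seat is population ÷ (current seats + 0.5).
Priorities: North 4945.714, South 5232.000, East 5781.467, West 5294.696.
Highest priority: East.

East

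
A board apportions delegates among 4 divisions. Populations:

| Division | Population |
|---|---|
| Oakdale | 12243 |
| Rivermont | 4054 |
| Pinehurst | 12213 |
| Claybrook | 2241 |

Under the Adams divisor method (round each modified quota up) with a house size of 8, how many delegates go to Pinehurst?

Standard divisor 30751/8 ≈ 3843.875; standard quotas: Oakdale 3.185, Rivermont 1.055, Pinehurst 3.177, Claybrook 0.583.
Rounding up gives 4, 2, 4, 1 = 11 seats, so the divisor must be adjusted.
With modified divisor 5100: modified quotas Oakdale 2.401, Rivermont 0.795, Pinehurst 2.395, Claybrook 0.439.
Rounding up: Oakdale 3, Rivermont 1, Pinehurst 3, Claybrook 1 (total 8).
Pinehurst receives 3.

3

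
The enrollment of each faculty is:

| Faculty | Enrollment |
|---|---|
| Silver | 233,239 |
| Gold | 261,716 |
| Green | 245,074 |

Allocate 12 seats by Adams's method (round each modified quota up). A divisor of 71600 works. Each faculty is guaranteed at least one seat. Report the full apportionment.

With modified divisor 71600: modified quotas Silver 3.258, Gold 3.655, Green 3.423.
Rounding up: Silver 4, Gold 4, Green 4 (total 12).

Silver 4, Gold 4, Green 4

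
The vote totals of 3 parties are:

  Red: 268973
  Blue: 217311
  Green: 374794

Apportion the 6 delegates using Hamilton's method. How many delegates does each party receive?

Red: 2; Blue: 1; Green: 3

Total 861078; standard divisor 861078/6 = 143513.
Standard quotas: Red 1.8742, Blue 1.5142, Green 2.6116.
Lower quotas: Red 1, Blue 1, Green 2 (sum 4, leaving 2 seats).
Remainders in descending order: Red 0.8742, Green 0.6116, Blue 0.5142.
The surplus seats go to Red, Green.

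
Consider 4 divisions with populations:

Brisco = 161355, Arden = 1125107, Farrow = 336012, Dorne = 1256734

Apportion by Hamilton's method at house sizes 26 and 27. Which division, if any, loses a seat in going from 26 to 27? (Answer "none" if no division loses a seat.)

At 26 seats: Brisco 2, Arden 10, Farrow 3, Dorne 11.
At 27 seats: Brisco 1, Arden 11, Farrow 3, Dorne 12.
Brisco drops from 2 to 1.

Brisco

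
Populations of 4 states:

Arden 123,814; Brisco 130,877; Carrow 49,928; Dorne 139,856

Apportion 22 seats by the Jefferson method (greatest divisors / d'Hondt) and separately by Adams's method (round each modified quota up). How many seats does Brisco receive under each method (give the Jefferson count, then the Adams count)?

Jefferson: Arden 6, Brisco 7, Carrow 2, Dorne 7.
Adams: Arden 6, Brisco 6, Carrow 3, Dorne 7.
Brisco gets 7 under Jefferson and 6 under Adams.

7 and 6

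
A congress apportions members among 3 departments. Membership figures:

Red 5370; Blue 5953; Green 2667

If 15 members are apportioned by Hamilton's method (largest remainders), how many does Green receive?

The standard divisor is 13990/15 ≈ 932.667.
Standard quotas: Red 5.7577, Blue 6.3828, Green 2.8595.
Lower quotas: Red 5, Blue 6, Green 2 (sum 13, leaving 2 seats).
Remainders in descending order: Green 0.8595, Red 0.7577, Blue 0.3828.
The surplus seats go to Green, Red.
Green receives 3.

3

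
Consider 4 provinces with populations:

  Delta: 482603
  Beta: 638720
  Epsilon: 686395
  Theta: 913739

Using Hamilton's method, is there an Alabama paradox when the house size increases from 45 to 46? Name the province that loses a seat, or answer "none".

At 45 seats: Delta 8, Beta 11, Epsilon 11, Theta 15.
At 46 seats: Delta 8, Beta 11, Epsilon 12, Theta 15.
No province's allocation decreased.

none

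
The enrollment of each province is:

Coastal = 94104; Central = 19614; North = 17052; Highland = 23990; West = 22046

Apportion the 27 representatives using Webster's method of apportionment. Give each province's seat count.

Standard divisor 176806/27 ≈ 6548.37; standard quotas: Coastal 14.371, Central 2.995, North 2.604, Highland 3.664, West 3.367.
Rounding to the nearest integer gives Coastal 14, Central 3, North 3, Highland 4, West 3 — total 27, matching the house size, so no adjustment is needed.

Coastal 14, Central 3, North 3, Highland 4, West 3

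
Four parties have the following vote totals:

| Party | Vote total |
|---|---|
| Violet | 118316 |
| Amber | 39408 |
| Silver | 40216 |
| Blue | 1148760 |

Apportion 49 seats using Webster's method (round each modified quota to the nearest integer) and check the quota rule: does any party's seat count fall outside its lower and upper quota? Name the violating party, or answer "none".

Standard quotas: Violet 4.305, Amber 1.434, Silver 1.463, Blue 41.798.
Webster allocation: Violet 4, Amber 1, Silver 1, Blue 43.
Blue has quota 41.798 (lower 41, upper 42) but receives 43 — outside the quota interval.

Blue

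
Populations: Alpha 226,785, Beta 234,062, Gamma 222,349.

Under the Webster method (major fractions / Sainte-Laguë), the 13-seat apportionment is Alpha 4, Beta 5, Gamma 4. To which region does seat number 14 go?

Priority for the next seat is population ÷ (current seats + 0.5).
Priorities: Alpha 50396.667, Beta 42556.727, Gamma 49410.889.
Highest priority: Alpha.

Alpha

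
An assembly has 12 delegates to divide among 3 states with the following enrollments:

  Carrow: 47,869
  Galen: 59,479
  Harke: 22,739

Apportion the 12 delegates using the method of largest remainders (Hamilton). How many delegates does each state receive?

Total 130087; standard divisor 130087/12 ≈ 10840.583.
Standard quotas: Carrow 4.4157, Galen 5.4867, Harke 2.0976.
Lower quotas: Carrow 4, Galen 5, Harke 2 (sum 11, leaving 1 seat).
Remainders in descending order: Galen 0.4867, Carrow 0.4157, Harke 0.0976.
Largest remainder: Galen receives the extra seat.

Carrow: 4; Galen: 6; Harke: 2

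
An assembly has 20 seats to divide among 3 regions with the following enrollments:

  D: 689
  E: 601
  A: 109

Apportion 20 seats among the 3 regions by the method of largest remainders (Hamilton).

Standard divisor: 1399 ÷ 20 ≈ 69.95.
Standard quotas: D 9.850, E 8.592, A 1.558.
Lower quotas: D 9, E 8, A 1 (sum 18, leaving 2 seats).
Remainders in descending order: D 0.850, E 0.592, A 0.558.
Largest remainders: D, E receive the extra seats.

D=10, E=9, A=1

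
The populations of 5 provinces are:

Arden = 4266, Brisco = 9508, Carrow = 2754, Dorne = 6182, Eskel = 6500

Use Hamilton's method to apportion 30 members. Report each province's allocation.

Arden 4, Brisco 10, Carrow 3, Dorne 6, Eskel 7

Total 29210; standard divisor 29210/30 ≈ 973.667.
Standard quotas: Arden 4.3814, Brisco 9.7651, Carrow 2.8285, Dorne 6.3492, Eskel 6.6758.
Lower quotas: Arden 4, Brisco 9, Carrow 2, Dorne 6, Eskel 6 (sum 27, leaving 3 seats).
Remainders in descending order: Carrow 0.8285, Brisco 0.7651, Eskel 0.6758, Arden 0.3814, Dorne 0.3492.
Largest remainders: Carrow, Brisco, Eskel receive the extra seats.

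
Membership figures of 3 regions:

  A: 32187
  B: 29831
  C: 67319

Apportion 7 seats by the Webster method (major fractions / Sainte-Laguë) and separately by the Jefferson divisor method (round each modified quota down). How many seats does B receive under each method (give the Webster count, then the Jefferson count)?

Webster: A 2, B 2, C 3.
Jefferson: A 2, B 1, C 4.
B gets 2 under Webster and 1 under Jefferson.

2 and 1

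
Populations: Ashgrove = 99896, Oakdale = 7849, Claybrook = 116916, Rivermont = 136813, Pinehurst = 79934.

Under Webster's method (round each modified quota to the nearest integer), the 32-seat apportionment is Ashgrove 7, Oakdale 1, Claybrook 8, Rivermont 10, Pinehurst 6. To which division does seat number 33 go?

Priority for the next seat is population ÷ (current seats + 0.5).
Priorities: Ashgrove 13319.467, Oakdale 5232.667, Claybrook 13754.824, Rivermont 13029.810, Pinehurst 12297.538.
Highest priority: Claybrook.

Claybrook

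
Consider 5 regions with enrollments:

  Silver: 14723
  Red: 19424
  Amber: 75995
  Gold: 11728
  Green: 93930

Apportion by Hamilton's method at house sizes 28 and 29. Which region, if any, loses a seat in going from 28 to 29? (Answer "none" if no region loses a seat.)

At 28 seats: Silver 2, Red 2, Amber 10, Gold 2, Green 12.
At 29 seats: Silver 2, Red 3, Amber 10, Gold 1, Green 13.
Gold drops from 2 to 1.

Gold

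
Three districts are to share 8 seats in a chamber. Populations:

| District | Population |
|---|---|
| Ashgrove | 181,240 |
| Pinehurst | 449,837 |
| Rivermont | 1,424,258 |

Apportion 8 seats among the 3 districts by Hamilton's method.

The standard divisor is 2055335/8 ≈ 256916.875.
Standard quotas: Ashgrove 0.7054, Pinehurst 1.7509, Rivermont 5.5437.
Lower quotas: Ashgrove 0, Pinehurst 1, Rivermont 5 (sum 6, leaving 2 seats).
Remainders in descending order: Pinehurst 0.7509, Ashgrove 0.7054, Rivermont 0.5437.
Largest remainders: Pinehurst, Ashgrove receive the extra seats.

Ashgrove=1, Pinehurst=2, Rivermont=5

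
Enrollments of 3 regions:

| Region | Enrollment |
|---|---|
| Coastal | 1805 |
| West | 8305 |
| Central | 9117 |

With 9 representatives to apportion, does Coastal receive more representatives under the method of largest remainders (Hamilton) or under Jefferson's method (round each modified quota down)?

Hamilton: Coastal 1, West 4, Central 4.
Jefferson: Coastal 0, West 4, Central 5.
Coastal gets 1 under Hamilton and 0 under Jefferson.

Hamilton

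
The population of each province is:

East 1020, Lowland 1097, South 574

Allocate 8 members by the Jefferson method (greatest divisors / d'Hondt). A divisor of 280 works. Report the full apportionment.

East: 3, Lowland: 3, South: 2

With modified divisor 280: modified quotas East 3.643, Lowland 3.918, South 2.050.
Rounding down: East 3, Lowland 3, South 2 (total 8).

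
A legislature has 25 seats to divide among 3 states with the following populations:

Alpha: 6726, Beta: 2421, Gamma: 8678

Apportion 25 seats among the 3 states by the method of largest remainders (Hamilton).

The standard divisor is 17825/25 = 713.
Standard quotas: Alpha 9.4334, Beta 3.3955, Gamma 12.1711.
Lower quotas: Alpha 9, Beta 3, Gamma 12 (sum 24, leaving 1 seat).
Remainders in descending order: Alpha 0.4334, Beta 0.3955, Gamma 0.1711.
Largest remainder: Alpha receives the extra seat.

Alpha=10, Beta=3, Gamma=12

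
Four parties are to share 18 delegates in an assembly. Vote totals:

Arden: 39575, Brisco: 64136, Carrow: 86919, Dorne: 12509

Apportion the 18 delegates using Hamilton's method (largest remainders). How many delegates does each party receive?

Total 203139; standard divisor 203139/18 ≈ 11285.5.
Standard quotas: Arden 3.5067, Brisco 5.6830, Carrow 7.7018, Dorne 1.1084.
Lower quotas: Arden 3, Brisco 5, Carrow 7, Dorne 1 (sum 16, leaving 2 seats).
Remainders in descending order: Carrow 0.7018, Brisco 0.6830, Arden 0.5067, Dorne 0.1084.
The surplus seats go to Carrow, Brisco.

Arden 3, Brisco 6, Carrow 8, Dorne 1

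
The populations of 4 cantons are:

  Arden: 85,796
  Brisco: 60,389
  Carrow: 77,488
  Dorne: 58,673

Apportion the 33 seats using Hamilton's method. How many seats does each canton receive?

Total 282346; standard divisor 282346/33 ≈ 8555.939.
Standard quotas: Arden 10.0277, Brisco 7.0581, Carrow 9.0566, Dorne 6.8576.
Lower quotas: Arden 10, Brisco 7, Carrow 9, Dorne 6 (sum 32, leaving 1 seat).
Remainders in descending order: Dorne 0.8576, Brisco 0.0581, Carrow 0.0566, Arden 0.0277.
The surplus seat goes to Dorne.

Arden 10, Brisco 7, Carrow 9, Dorne 7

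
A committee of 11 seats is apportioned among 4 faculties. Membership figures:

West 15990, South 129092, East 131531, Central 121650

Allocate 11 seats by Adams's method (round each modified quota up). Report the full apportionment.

West=1, South=3, East=4, Central=3

Standard divisor 398263/11 ≈ 36205.727; standard quotas: West 0.442, South 3.566, East 3.633, Central 3.360.
Rounding up gives 1, 4, 4, 4 = 13 seats, so the divisor must be adjusted.
With modified divisor 43400: modified quotas West 0.368, South 2.974, East 3.031, Central 2.803.
Rounding up: West 1, South 3, East 4, Central 3 (total 11).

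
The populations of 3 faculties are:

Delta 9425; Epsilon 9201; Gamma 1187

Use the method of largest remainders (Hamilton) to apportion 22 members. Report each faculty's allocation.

Delta=11, Epsilon=10, Gamma=1

Total 19813; standard divisor 19813/22 ≈ 900.591.
Standard quotas: Delta 10.4654, Epsilon 10.2166, Gamma 1.3180.
Lower quotas: Delta 10, Epsilon 10, Gamma 1 (sum 21, leaving 1 seat).
Remainders in descending order: Delta 0.4654, Gamma 0.3180, Epsilon 0.2166.
The surplus seat goes to Delta.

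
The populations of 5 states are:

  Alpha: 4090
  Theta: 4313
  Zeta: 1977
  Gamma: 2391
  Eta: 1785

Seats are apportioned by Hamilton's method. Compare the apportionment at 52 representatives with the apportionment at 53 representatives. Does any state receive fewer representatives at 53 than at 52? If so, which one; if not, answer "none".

none

At 52 seats: Alpha 15, Theta 15, Zeta 7, Gamma 9, Eta 6.
At 53 seats: Alpha 15, Theta 16, Zeta 7, Gamma 9, Eta 6.
No state's allocation decreased.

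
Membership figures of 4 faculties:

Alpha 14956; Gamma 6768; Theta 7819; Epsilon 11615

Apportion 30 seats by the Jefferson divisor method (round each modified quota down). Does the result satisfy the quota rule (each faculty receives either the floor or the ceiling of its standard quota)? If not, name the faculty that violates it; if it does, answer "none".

Standard quotas: Alpha 10.901, Gamma 4.933, Theta 5.699, Epsilon 8.466.
Jefferson allocation: Alpha 11, Gamma 5, Theta 6, Epsilon 8.
Every allocation lies between the lower and upper quota.

none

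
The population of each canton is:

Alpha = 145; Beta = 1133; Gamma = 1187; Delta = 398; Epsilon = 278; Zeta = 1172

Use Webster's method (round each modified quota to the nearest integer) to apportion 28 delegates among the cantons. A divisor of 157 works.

Alpha: 1, Beta: 7, Gamma: 8, Delta: 3, Epsilon: 2, Zeta: 7

With modified divisor 157: modified quotas Alpha 0.924, Beta 7.217, Gamma 7.561, Delta 2.535, Epsilon 1.771, Zeta 7.465.
Rounding to the nearest integer: Alpha 1, Beta 7, Gamma 8, Delta 3, Epsilon 2, Zeta 7 (total 28).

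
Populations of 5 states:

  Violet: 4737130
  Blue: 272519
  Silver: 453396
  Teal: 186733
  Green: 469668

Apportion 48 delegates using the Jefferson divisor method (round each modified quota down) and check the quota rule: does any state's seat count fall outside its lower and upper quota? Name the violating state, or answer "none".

Violet

Standard quotas: Violet 37.157, Blue 2.138, Silver 3.556, Teal 1.465, Green 3.684.
Jefferson allocation: Violet 39, Blue 2, Silver 3, Teal 1, Green 3.
Violet has quota 37.157 (lower 37, upper 38) but receives 39 — outside the quota interval.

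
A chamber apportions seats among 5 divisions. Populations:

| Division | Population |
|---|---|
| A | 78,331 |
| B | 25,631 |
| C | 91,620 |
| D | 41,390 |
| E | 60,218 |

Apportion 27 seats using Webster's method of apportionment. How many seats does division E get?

6

Standard divisor 297190/27 ≈ 11007.037; standard quotas: A 7.116, B 2.329, C 8.324, D 3.760, E 5.471.
Rounding to the nearest integer gives 7, 2, 8, 4, 5 = 26 seats, so the divisor must be adjusted.
With modified divisor 10900: modified quotas A 7.186, B 2.351, C 8.406, D 3.797, E 5.525.
Rounding to the nearest integer: A 7, B 2, C 8, D 4, E 6 (total 27).
E receives 6.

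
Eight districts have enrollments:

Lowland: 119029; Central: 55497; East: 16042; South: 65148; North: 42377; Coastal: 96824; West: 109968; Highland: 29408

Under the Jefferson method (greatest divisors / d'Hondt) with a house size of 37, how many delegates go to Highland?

Standard divisor 534293/37 ≈ 14440.351; standard quotas: Lowland 8.243, Central 3.843, East 1.111, South 4.512, North 2.935, Coastal 6.705, West 7.615, Highland 2.037.
Rounding down gives 8, 3, 1, 4, 2, 6, 7, 2 = 33 seats, so the divisor must be adjusted.
With modified divisor 13500: modified quotas Lowland 8.817, Central 4.111, East 1.188, South 4.826, North 3.139, Coastal 7.172, West 8.146, Highland 2.178.
Rounding down: Lowland 8, Central 4, East 1, South 4, North 3, Coastal 7, West 8, Highland 2 (total 37).
Highland receives 2.

2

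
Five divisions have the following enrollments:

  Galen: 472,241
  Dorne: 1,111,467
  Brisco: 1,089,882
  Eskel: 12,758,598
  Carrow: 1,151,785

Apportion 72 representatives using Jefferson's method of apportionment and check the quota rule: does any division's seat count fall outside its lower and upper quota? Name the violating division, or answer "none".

Eskel

Standard quotas: Galen 2.050, Dorne 4.825, Brisco 4.732, Eskel 55.392, Carrow 5.001.
Jefferson allocation: Galen 2, Dorne 4, Brisco 4, Eskel 57, Carrow 5.
Eskel has quota 55.392 (lower 55, upper 56) but receives 57 — outside the quota interval.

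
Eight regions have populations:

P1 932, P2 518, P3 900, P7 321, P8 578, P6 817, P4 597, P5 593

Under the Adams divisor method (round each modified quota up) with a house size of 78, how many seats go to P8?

Standard divisor 5256/78 ≈ 67.385; standard quotas: P1 13.831, P2 7.687, P3 13.356, P7 4.764, P8 8.578, P6 12.124, P4 8.860, P5 8.800.
Rounding up gives 14, 8, 14, 5, 9, 13, 9, 9 = 81 seats, so the divisor must be adjusted.
With modified divisor 72: modified quotas P1 12.944, P2 7.194, P3 12.500, P7 4.458, P8 8.028, P6 11.347, P4 8.292, P5 8.236.
Rounding up: P1 13, P2 8, P3 13, P7 5, P8 9, P6 12, P4 9, P5 9 (total 78).
P8 receives 9.

9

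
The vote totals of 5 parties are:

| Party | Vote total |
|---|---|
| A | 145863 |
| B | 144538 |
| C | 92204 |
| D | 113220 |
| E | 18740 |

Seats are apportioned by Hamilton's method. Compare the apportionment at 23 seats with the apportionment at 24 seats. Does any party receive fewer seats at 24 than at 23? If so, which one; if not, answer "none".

At 23 seats: A 7, B 6, C 4, D 5, E 1.
At 24 seats: A 7, B 7, C 4, D 5, E 1.
No party's allocation decreased.

none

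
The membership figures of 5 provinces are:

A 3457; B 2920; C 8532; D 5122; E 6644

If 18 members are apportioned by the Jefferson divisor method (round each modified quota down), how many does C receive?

Standard divisor 26675/18 ≈ 1481.944; standard quotas: A 2.333, B 1.970, C 5.757, D 3.456, E 4.483.
Rounding down gives 2, 1, 5, 3, 4 = 15 seats, so the divisor must be adjusted.
With modified divisor 1300: modified quotas A 2.659, B 2.246, C 6.563, D 3.940, E 5.111.
Rounding down: A 2, B 2, C 6, D 3, E 5 (total 18).
C receives 6.

6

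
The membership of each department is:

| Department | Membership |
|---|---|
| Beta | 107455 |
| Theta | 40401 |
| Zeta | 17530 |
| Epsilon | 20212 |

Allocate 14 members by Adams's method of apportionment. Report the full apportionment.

Beta=7, Theta=3, Zeta=2, Epsilon=2

Standard divisor 185598/14 ≈ 13257; standard quotas: Beta 8.106, Theta 3.048, Zeta 1.322, Epsilon 1.525.
Rounding up gives 9, 4, 2, 2 = 17 seats, so the divisor must be adjusted.
With modified divisor 16400: modified quotas Beta 6.552, Theta 2.463, Zeta 1.069, Epsilon 1.232.
Rounding up: Beta 7, Theta 3, Zeta 2, Epsilon 2 (total 14).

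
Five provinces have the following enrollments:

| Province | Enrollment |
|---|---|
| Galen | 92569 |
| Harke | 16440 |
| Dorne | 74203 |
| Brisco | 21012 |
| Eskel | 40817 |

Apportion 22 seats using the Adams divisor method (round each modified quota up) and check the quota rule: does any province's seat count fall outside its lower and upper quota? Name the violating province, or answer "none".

Standard quotas: Galen 8.311, Harke 1.476, Dorne 6.662, Brisco 1.886, Eskel 3.665.
Adams allocation: Galen 8, Harke 2, Dorne 6, Brisco 2, Eskel 4.
Every allocation lies between the lower and upper quota.

none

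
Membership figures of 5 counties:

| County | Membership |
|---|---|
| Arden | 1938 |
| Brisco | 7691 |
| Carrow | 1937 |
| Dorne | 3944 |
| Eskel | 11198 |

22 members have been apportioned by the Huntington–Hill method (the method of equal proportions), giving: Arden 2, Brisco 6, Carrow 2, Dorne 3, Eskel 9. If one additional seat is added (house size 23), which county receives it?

Priority for the next seat is population ÷ (√(s·(s+1))).
Priorities: Arden 791.185, Brisco 1186.747, Carrow 790.777, Dorne 1138.535, Eskel 1180.373.
Highest priority: Brisco.

Brisco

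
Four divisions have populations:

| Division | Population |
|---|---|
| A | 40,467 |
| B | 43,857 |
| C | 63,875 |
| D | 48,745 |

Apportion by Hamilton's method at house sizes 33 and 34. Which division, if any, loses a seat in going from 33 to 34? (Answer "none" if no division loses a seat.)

none

At 33 seats: A 7, B 7, C 11, D 8.
At 34 seats: A 7, B 8, C 11, D 8.
No division's allocation decreased.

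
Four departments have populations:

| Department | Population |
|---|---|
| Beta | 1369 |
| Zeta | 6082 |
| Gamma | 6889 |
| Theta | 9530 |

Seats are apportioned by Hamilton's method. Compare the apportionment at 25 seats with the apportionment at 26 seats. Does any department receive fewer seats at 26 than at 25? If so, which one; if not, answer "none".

Beta

At 25 seats: Beta 2, Zeta 6, Gamma 7, Theta 10.
At 26 seats: Beta 1, Zeta 7, Gamma 8, Theta 10.
Beta drops from 2 to 1.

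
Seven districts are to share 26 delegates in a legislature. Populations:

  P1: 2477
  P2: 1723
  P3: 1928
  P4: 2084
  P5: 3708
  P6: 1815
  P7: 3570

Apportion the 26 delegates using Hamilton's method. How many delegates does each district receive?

Standard divisor: 17305 ÷ 26 ≈ 665.577.
Standard quotas: P1 3.722, P2 2.589, P3 2.897, P4 3.131, P5 5.571, P6 2.727, P7 5.364.
Lower quotas: P1 3, P2 2, P3 2, P4 3, P5 5, P6 2, P7 5 (sum 22, leaving 4 seats).
Remainders in descending order: P3 0.897, P6 0.727, P1 0.722, P2 0.589, P5 0.571, P7 0.364, P4 0.131.
Largest remainders: P3, P6, P1, P2 receive the extra seats.

P1 4, P2 3, P3 3, P4 3, P5 5, P6 3, P7 5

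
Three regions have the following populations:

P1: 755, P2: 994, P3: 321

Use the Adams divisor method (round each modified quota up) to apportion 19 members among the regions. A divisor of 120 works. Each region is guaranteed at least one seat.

P1 7, P2 9, P3 3

With modified divisor 120: modified quotas P1 6.292, P2 8.283, P3 2.675.
Rounding up: P1 7, P2 9, P3 3 (total 19).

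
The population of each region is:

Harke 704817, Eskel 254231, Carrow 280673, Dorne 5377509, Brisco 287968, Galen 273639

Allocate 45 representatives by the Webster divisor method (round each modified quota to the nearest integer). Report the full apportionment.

Harke: 4, Eskel: 2, Carrow: 2, Dorne: 33, Brisco: 2, Galen: 2

Standard divisor 7178837/45 ≈ 159529.711; standard quotas: Harke 4.418, Eskel 1.594, Carrow 1.759, Dorne 33.709, Brisco 1.805, Galen 1.715.
Rounding to the nearest integer gives 4, 2, 2, 34, 2, 2 = 46 seats, so the divisor must be adjusted.
With modified divisor 163000: modified quotas Harke 4.324, Eskel 1.560, Carrow 1.722, Dorne 32.991, Brisco 1.767, Galen 1.679.
Rounding to the nearest integer: Harke 4, Eskel 2, Carrow 2, Dorne 33, Brisco 2, Galen 2 (total 45).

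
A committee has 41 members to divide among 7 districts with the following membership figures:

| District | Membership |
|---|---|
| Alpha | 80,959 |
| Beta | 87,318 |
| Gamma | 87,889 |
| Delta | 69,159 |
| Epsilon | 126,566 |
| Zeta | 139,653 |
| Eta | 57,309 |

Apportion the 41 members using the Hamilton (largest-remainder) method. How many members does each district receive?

Standard divisor: 648853 ÷ 41 ≈ 15825.683.
Standard quotas: Alpha 5.1157, Beta 5.5175, Gamma 5.5536, Delta 4.3700, Epsilon 7.9975, Zeta 8.8245, Eta 3.6213.
Lower quotas: Alpha 5, Beta 5, Gamma 5, Delta 4, Epsilon 7, Zeta 8, Eta 3 (sum 37, leaving 4 seats).
Remainders in descending order: Epsilon 0.9975, Zeta 0.8245, Eta 0.6213, Gamma 0.5536, Beta 0.5175, Delta 0.3700, Alpha 0.1157.
Largest remainders: Epsilon, Zeta, Eta, Gamma receive the extra seats.

Alpha=5, Beta=5, Gamma=6, Delta=4, Epsilon=8, Zeta=9, Eta=4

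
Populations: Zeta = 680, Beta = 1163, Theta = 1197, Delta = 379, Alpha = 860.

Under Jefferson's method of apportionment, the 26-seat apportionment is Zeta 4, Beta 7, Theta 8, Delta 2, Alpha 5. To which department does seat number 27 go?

Beta

Priority for the next seat is population ÷ (current seats + 1).
Priorities: Zeta 136.000, Beta 145.375, Theta 133.000, Delta 126.333, Alpha 143.333.
Highest priority: Beta.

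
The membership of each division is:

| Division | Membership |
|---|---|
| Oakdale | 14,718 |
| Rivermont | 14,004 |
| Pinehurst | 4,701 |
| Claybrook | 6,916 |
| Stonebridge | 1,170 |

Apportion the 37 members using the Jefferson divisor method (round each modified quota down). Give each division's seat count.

Standard divisor 41509/37 ≈ 1121.865; standard quotas: Oakdale 13.119, Rivermont 12.483, Pinehurst 4.190, Claybrook 6.165, Stonebridge 1.043.
Rounding down gives 13, 12, 4, 6, 1 = 36 seats, so the divisor must be adjusted.
With modified divisor 1060: modified quotas Oakdale 13.885, Rivermont 13.211, Pinehurst 4.435, Claybrook 6.525, Stonebridge 1.104.
Rounding down: Oakdale 13, Rivermont 13, Pinehurst 4, Claybrook 6, Stonebridge 1 (total 37).

Oakdale 13; Rivermont 13; Pinehurst 4; Claybrook 6; Stonebridge 1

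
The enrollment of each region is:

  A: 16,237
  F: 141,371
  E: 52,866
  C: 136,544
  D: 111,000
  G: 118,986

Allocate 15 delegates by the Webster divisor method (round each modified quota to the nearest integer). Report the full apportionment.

A=0, F=4, E=1, C=4, D=3, G=3

Standard divisor 577004/15 ≈ 38466.933; standard quotas: A 0.422, F 3.675, E 1.374, C 3.550, D 2.886, G 3.093.
Rounding to the nearest integer gives A 0, F 4, E 1, C 4, D 3, G 3 — total 15, matching the house size, so no adjustment is needed.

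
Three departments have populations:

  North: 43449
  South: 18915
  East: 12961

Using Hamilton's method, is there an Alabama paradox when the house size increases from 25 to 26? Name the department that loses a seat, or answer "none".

none

At 25 seats: North 15, South 6, East 4.
At 26 seats: North 15, South 7, East 4.
No department's allocation decreased.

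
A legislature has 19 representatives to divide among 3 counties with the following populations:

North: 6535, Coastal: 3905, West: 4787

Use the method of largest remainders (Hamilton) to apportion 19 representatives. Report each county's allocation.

North=8; Coastal=5; West=6

Total 15227; standard divisor 15227/19 ≈ 801.421.
Standard quotas: North 8.1543, Coastal 4.8726, West 5.9731.
Lower quotas: North 8, Coastal 4, West 5 (sum 17, leaving 2 seats).
Remainders in descending order: West 0.9731, Coastal 0.8726, North 0.1543.
Largest remainders: West, Coastal receive the extra seats.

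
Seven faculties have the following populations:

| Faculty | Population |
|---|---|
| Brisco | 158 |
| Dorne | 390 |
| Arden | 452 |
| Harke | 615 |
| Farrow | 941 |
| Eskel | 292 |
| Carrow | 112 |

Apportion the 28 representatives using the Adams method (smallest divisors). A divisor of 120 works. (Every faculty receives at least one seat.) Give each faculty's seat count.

Brisco 2, Dorne 4, Arden 4, Harke 6, Farrow 8, Eskel 3, Carrow 1

With modified divisor 120: modified quotas Brisco 1.317, Dorne 3.250, Arden 3.767, Harke 5.125, Farrow 7.842, Eskel 2.433, Carrow 0.933.
Rounding up: Brisco 2, Dorne 4, Arden 4, Harke 6, Farrow 8, Eskel 3, Carrow 1 (total 28).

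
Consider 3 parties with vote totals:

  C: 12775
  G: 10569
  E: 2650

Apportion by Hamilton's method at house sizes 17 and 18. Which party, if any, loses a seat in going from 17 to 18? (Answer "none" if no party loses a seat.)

At 17 seats: C 8, G 7, E 2.
At 18 seats: C 9, G 7, E 2.
No party's allocation decreased.

none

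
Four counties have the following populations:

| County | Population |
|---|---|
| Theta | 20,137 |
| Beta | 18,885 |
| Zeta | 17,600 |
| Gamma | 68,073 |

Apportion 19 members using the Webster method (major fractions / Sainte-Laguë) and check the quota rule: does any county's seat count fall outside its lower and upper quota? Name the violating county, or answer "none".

none

Standard quotas: Theta 3.068, Beta 2.878, Zeta 2.682, Gamma 10.372.
Webster allocation: Theta 3, Beta 3, Zeta 3, Gamma 10.
Every allocation lies between the lower and upper quota.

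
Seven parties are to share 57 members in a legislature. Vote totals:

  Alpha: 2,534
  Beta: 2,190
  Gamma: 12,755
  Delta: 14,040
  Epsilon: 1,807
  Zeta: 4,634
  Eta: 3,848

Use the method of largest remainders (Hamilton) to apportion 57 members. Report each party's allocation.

Standard divisor: 41808 ÷ 57 ≈ 733.474.
Standard quotas: Alpha 3.4548, Beta 2.9858, Gamma 17.3899, Delta 19.1418, Epsilon 2.4636, Zeta 6.3179, Eta 5.2463.
Lower quotas: Alpha 3, Beta 2, Gamma 17, Delta 19, Epsilon 2, Zeta 6, Eta 5 (sum 54, leaving 3 seats).
Remainders in descending order: Beta 0.9858, Epsilon 0.4636, Alpha 0.4548, Gamma 0.3899, Zeta 0.3179, Eta 0.2463, Delta 0.1418.
Largest remainders: Beta, Epsilon, Alpha receive the extra seats.

Alpha 4; Beta 3; Gamma 17; Delta 19; Epsilon 3; Zeta 6; Eta 5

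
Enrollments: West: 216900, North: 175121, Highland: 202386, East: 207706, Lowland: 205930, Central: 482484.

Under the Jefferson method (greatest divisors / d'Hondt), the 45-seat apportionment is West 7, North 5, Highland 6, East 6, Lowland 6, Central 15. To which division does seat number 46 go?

Central

Priority for the next seat is population ÷ (current seats + 1).
Priorities: West 27112.500, North 29186.833, Highland 28912.286, East 29672.286, Lowland 29418.571, Central 30155.250.
Highest priority: Central.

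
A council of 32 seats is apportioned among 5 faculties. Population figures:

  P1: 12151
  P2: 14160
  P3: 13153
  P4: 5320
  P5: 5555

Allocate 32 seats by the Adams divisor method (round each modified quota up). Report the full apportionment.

P1 7; P2 9; P3 8; P4 4; P5 4

Standard divisor 50339/32 ≈ 1573.094; standard quotas: P1 7.724, P2 9.001, P3 8.361, P4 3.382, P5 3.531.
Rounding up gives 8, 10, 9, 4, 4 = 35 seats, so the divisor must be adjusted.
With modified divisor 1750: modified quotas P1 6.943, P2 8.091, P3 7.516, P4 3.040, P5 3.174.
Rounding up: P1 7, P2 9, P3 8, P4 4, P5 4 (total 32).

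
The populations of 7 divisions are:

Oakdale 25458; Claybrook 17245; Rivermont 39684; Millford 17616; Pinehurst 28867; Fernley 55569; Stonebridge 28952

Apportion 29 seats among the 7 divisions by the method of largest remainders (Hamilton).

The standard divisor is 213391/29 ≈ 7358.31.
Standard quotas: Oakdale 3.4598, Claybrook 2.3436, Rivermont 5.3931, Millford 2.3940, Pinehurst 3.9230, Fernley 7.5519, Stonebridge 3.9346.
Lower quotas: Oakdale 3, Claybrook 2, Rivermont 5, Millford 2, Pinehurst 3, Fernley 7, Stonebridge 3 (sum 25, leaving 4 seats).
Remainders in descending order: Stonebridge 0.9346, Pinehurst 0.9230, Fernley 0.5519, Oakdale 0.4598, Millford 0.3940, Rivermont 0.3931, Claybrook 0.3436.
The surplus seats go to Stonebridge, Pinehurst, Fernley, Oakdale.

Oakdale: 4, Claybrook: 2, Rivermont: 5, Millford: 2, Pinehurst: 4, Fernley: 8, Stonebridge: 4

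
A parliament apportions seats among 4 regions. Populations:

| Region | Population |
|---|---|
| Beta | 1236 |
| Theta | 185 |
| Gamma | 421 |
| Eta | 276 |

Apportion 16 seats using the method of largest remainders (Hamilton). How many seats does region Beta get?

The standard divisor is 2118/16 ≈ 132.375.
Standard quotas: Beta 9.337, Theta 1.398, Gamma 3.180, Eta 2.085.
Lower quotas: Beta 9, Theta 1, Gamma 3, Eta 2 (sum 15, leaving 1 seat).
Remainders in descending order: Theta 0.398, Beta 0.337, Gamma 0.180, Eta 0.085.
Largest remainder: Theta receives the extra seat.
Beta receives 9.

9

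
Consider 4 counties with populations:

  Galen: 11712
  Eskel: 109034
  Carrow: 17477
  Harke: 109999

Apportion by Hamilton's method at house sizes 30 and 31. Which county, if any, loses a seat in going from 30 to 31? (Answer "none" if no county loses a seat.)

Galen

At 30 seats: Galen 2, Eskel 13, Carrow 2, Harke 13.
At 31 seats: Galen 1, Eskel 14, Carrow 2, Harke 14.
Galen drops from 2 to 1.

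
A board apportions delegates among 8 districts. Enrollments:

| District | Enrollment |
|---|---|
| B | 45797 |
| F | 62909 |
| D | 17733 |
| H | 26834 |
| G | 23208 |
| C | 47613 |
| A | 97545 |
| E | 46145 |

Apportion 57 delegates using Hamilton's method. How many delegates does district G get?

Total 367784; standard divisor 367784/57 ≈ 6452.351.
Standard quotas: B 7.0977, F 9.7498, D 2.7483, H 4.1588, G 3.5968, C 7.3792, A 15.1177, E 7.1517.
Lower quotas: B 7, F 9, D 2, H 4, G 3, C 7, A 15, E 7 (sum 54, leaving 3 seats).
Remainders in descending order: F 0.7498, D 0.7483, G 0.5968, C 0.3792, H 0.1588, E 0.1517, A 0.1177, B 0.0977.
Largest remainders: F, D, G receive the extra seats.
G receives 4.

4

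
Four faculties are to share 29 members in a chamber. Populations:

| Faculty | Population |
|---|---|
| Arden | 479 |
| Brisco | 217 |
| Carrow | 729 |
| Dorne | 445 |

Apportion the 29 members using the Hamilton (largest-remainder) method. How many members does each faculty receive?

Arden 8, Brisco 3, Carrow 11, Dorne 7

Total 1870; standard divisor 1870/29 ≈ 64.483.
Standard quotas: Arden 7.428, Brisco 3.365, Carrow 11.305, Dorne 6.901.
Lower quotas: Arden 7, Brisco 3, Carrow 11, Dorne 6 (sum 27, leaving 2 seats).
Remainders in descending order: Dorne 0.901, Arden 0.428, Brisco 0.365, Carrow 0.305.
Largest remainders: Dorne, Arden receive the extra seats.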